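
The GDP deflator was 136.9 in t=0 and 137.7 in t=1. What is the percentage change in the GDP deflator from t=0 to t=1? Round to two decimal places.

0.58%

Change = (137.7 − 136.9) / 136.9 × 100
       = 0.8 / 136.9 × 100 = 0.5844%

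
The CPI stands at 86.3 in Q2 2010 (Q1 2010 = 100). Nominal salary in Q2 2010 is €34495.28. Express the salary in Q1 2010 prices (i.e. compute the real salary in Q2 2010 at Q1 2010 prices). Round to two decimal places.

39971.36

Real = Nominal ÷ (Index/100) = 34495.28 ÷ (86.3/100)
     = 34495.28 ÷ 0.863 = 39971.3557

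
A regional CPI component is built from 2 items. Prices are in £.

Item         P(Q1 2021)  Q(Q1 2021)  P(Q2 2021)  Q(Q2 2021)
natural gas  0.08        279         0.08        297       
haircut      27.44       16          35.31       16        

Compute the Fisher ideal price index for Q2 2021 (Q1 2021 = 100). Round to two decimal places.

Laspeyres component (base-period weights):
ΣP(Q2 2021)Q(Q1 2021) = 0.08×279 + 35.31×16 = 22.32 + 564.96 = 587.28
ΣP(Q1 2021)Q(Q1 2021) = 0.08×279 + 27.44×16 = 22.32 + 439.04 = 461.36
L = 587.28 / 461.36 × 100 = 127.2932
Paasche component (current-period weights):
ΣP(Q2 2021)Q(Q2 2021) = 0.08×297 + 35.31×16 = 23.76 + 564.96 = 588.72
ΣP(Q1 2021)Q(Q2 2021) = 0.08×297 + 27.44×16 = 23.76 + 439.04 = 462.8
P = 588.72 / 462.8 × 100 = 127.2083
Fisher = √(L × P) = √(127.2932 × 127.2083) = 127.2508

127.25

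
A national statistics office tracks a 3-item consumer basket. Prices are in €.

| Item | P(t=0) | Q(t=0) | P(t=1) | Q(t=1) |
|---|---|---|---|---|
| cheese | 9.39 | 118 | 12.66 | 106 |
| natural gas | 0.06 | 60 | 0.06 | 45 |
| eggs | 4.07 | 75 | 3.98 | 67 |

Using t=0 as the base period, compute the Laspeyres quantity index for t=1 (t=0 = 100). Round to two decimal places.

Laspeyres quantity index uses base-period prices as weights.
ΣP(t=0)·Q(t=1) = 9.39×106 + 0.06×45 + 4.07×67 = 995.34 + 2.7 + 272.69 = 1270.73
ΣP(t=0)·Q(t=0) = 9.39×118 + 0.06×60 + 4.07×75 = 1108.02 + 3.6 + 305.25 = 1416.87
Index = 1270.73 / 1416.87 × 100 = 89.6857

89.69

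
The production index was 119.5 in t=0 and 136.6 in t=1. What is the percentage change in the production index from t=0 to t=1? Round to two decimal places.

14.31%

Change = (136.6 − 119.5) / 119.5 × 100
       = 17.1 / 119.5 × 100 = 14.3096%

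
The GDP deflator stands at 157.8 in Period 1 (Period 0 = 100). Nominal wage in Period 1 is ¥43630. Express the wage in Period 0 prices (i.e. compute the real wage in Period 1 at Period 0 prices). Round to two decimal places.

Real = Nominal ÷ (Index/100) = 43630 ÷ (157.8/100)
     = 43630 ÷ 1.578 = 27648.9227

27648.92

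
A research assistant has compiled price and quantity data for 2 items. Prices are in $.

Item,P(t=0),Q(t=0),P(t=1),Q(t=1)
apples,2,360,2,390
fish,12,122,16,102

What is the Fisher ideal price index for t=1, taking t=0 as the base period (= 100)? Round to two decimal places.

Laspeyres component (base-period weights):
ΣP(t=1)Q(t=0) = 2×360 + 16×122 = 720 + 1952 = 2672
ΣP(t=0)Q(t=0) = 2×360 + 12×122 = 720 + 1464 = 2184
L = 2672 / 2184 × 100 = 122.3443
Paasche component (current-period weights):
ΣP(t=1)Q(t=1) = 2×390 + 16×102 = 780 + 1632 = 2412
ΣP(t=0)Q(t=1) = 2×390 + 12×102 = 780 + 1224 = 2004
P = 2412 / 2004 × 100 = 120.3593
Fisher = √(L × P) = √(122.3443 × 120.3593) = 121.3477

121.35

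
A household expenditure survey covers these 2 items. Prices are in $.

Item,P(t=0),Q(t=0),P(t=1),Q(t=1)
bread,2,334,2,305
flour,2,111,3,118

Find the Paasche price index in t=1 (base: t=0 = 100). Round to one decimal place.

Paasche price index uses current-period quantities as weights.
ΣP(t=1)·Q(t=1) = 2×305 + 3×118 = 610 + 354 = 964
ΣP(t=0)·Q(t=1) = 2×305 + 2×118 = 610 + 236 = 846
Index = 964 / 846 × 100 = 113.9480

113.9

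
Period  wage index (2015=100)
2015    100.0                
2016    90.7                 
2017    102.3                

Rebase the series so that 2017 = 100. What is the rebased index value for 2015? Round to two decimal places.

97.75

Rebased(2015) = 100.0 / 102.3 × 100 = 97.7517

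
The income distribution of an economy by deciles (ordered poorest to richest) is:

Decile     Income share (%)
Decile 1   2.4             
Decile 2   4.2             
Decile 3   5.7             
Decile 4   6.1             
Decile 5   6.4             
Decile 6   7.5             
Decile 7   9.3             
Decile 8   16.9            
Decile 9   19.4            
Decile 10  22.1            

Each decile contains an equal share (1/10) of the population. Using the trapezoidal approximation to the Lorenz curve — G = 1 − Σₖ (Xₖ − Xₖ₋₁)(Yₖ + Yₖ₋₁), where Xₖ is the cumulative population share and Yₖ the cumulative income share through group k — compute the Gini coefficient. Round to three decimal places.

0.350

Cumulative income shares Yₖ: 0.0240, 0.0660, 0.1230, 0.1840, 0.2480, 0.3230, 0.4160, 0.5850, 0.7790, 1.0000
Σ (Xₖ−Xₖ₋₁)(Yₖ+Yₖ₋₁) = (1/10)(0.0240+0.0000) + (1/10)(0.0660+0.0240) + (1/10)(0.1230+0.0660) + (1/10)(0.1840+0.1230) + (1/10)(0.2480+0.1840) + (1/10)(0.3230+0.2480) + (1/10)(0.4160+0.3230) + (1/10)(0.5850+0.4160) + (1/10)(0.7790+0.5850) + (1/10)(1.0000+0.7790)
  = 0.0024 + 0.0090 + 0.0189 + 0.0307 + 0.0432 + 0.0571 + 0.0739 + 0.1001 + 0.1364 + 0.1779 = 0.6496
G = 1 − 0.6496 = 0.3504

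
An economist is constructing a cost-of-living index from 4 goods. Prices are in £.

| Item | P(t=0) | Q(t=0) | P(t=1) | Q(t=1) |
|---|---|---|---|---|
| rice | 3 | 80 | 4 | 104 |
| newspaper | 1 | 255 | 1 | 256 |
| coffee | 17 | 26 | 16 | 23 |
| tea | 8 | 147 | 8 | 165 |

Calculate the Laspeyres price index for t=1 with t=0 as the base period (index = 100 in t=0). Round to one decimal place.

102.6

Laspeyres price index uses base-period quantities as weights.
ΣP(t=1)·Q(t=0) = 4×80 + 1×255 + 16×26 + 8×147 = 320 + 255 + 416 + 1176 = 2167
ΣP(t=0)·Q(t=0) = 3×80 + 1×255 + 17×26 + 8×147 = 240 + 255 + 442 + 1176 = 2113
Index = 2167 / 2113 × 100 = 102.5556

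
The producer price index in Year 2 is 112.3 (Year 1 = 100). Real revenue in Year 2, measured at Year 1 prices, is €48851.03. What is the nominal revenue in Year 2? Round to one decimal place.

Nominal = Real × (Index/100) = 48851.03 × (112.3/100)
        = 48851.03 × 1.123 = 54859.7067

54859.7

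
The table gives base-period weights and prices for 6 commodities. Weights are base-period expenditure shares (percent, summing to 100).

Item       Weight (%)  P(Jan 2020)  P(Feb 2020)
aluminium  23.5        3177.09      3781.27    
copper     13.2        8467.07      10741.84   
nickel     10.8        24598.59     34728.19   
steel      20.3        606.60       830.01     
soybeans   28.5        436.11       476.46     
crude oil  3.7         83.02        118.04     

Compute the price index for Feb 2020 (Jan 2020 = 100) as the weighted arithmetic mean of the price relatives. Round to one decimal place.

124.1

aluminium: 23.5 × (3781.27/3177.09) = 23.5 × 1.190168 = 27.9689
copper: 13.2 × (10741.84/8467.07) = 13.2 × 1.268661 = 16.7463
nickel: 10.8 × (34728.19/24598.59) = 10.8 × 1.411796 = 15.2474
steel: 20.3 × (830.01/606.60) = 20.3 × 1.368299 = 27.7765
soybeans: 28.5 × (476.46/436.11) = 28.5 × 1.092523 = 31.1369
crude oil: 3.7 × (118.04/83.02) = 3.7 × 1.421826 = 5.2608
Index = Σ wᵢ·(p₁ᵢ/p₀ᵢ) = 27.9689 + 16.7463 + 15.2474 + 27.7765 + 31.1369 + 5.2608 = 124.1368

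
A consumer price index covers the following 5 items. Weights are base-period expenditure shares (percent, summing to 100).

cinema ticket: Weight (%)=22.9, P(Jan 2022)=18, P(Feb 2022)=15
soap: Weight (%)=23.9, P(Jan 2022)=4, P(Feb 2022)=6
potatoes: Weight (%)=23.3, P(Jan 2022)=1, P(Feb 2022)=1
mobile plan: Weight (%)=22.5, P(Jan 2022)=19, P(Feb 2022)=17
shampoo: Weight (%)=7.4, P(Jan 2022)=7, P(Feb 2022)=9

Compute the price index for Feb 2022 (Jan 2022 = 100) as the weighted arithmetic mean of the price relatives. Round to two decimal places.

107.88

cinema ticket: 22.9 × (15/18) = 22.9 × 0.833333 = 19.0833
soap: 23.9 × (6/4) = 23.9 × 1.500000 = 35.8500
potatoes: 23.3 × (1/1) = 23.3 × 1.000000 = 23.3000
mobile plan: 22.5 × (17/19) = 22.5 × 0.894737 = 20.1316
shampoo: 7.4 × (9/7) = 7.4 × 1.285714 = 9.5143
Index = Σ wᵢ·(p₁ᵢ/p₀ᵢ) = 19.0833 + 35.8500 + 23.3000 + 20.1316 + 9.5143 = 107.8792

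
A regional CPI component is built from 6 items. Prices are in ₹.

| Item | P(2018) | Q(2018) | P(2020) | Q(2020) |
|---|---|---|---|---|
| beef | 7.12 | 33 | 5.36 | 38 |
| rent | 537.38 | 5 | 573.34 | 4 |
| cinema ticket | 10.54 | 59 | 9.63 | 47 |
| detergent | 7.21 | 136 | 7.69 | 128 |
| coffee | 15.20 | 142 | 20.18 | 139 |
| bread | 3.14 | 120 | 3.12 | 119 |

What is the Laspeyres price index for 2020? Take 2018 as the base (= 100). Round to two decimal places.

Laspeyres price index uses base-period quantities as weights.
ΣP(2020)·Q(2018) = 5.36×33 + 573.34×5 + 9.63×59 + 7.69×136 + 20.18×142 + 3.12×120 = 176.88 + 2866.7 + 568.17 + 1045.84 + 2865.56 + 374.4 = 7897.55
ΣP(2018)·Q(2018) = 7.12×33 + 537.38×5 + 10.54×59 + 7.21×136 + 15.20×142 + 3.14×120 = 234.96 + 2686.9 + 621.86 + 980.56 + 2158.4 + 376.8 = 7059.48
Index = 7897.55 / 7059.48 × 100 = 111.8716

111.87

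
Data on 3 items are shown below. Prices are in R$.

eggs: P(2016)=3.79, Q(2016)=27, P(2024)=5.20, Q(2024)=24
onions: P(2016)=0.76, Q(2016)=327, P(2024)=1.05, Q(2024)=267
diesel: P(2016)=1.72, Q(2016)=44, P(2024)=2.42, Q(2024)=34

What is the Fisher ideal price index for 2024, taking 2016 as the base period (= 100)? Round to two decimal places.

138.36

Laspeyres component (base-period weights):
ΣP(2024)Q(2016) = 5.20×27 + 1.05×327 + 2.42×44 = 140.4 + 343.35 + 106.48 = 590.23
ΣP(2016)Q(2016) = 3.79×27 + 0.76×327 + 1.72×44 = 102.33 + 248.52 + 75.68 = 426.53
L = 590.23 / 426.53 × 100 = 138.3795
Paasche component (current-period weights):
ΣP(2024)Q(2024) = 5.20×24 + 1.05×267 + 2.42×34 = 124.8 + 280.35 + 82.28 = 487.43
ΣP(2016)Q(2024) = 3.79×24 + 0.76×267 + 1.72×34 = 90.96 + 202.92 + 58.48 = 352.36
P = 487.43 / 352.36 × 100 = 138.3330
Fisher = √(L × P) = √(138.3795 × 138.3330) = 138.3562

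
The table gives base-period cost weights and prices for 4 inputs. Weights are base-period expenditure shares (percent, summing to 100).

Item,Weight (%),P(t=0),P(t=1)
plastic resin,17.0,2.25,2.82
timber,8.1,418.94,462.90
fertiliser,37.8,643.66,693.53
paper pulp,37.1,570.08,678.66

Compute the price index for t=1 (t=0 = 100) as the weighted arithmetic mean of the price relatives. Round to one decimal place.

plastic resin: 17.0 × (2.82/2.25) = 17.0 × 1.253333 = 21.3067
timber: 8.1 × (462.90/418.94) = 8.1 × 1.104931 = 8.9499
fertiliser: 37.8 × (693.53/643.66) = 37.8 × 1.077479 = 40.7287
paper pulp: 37.1 × (678.66/570.08) = 37.1 × 1.190464 = 44.1662
Index = Σ wᵢ·(p₁ᵢ/p₀ᵢ) = 21.3067 + 8.9499 + 40.7287 + 44.1662 = 115.1515

115.2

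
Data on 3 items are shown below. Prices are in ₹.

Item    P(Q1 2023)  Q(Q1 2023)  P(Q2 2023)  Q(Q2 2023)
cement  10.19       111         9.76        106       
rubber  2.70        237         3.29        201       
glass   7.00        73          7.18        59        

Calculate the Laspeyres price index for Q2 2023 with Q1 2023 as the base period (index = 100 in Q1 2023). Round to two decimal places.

104.61

Laspeyres price index uses base-period quantities as weights.
ΣP(Q2 2023)·Q(Q1 2023) = 9.76×111 + 3.29×237 + 7.18×73 = 1083.36 + 779.73 + 524.14 = 2387.23
ΣP(Q1 2023)·Q(Q1 2023) = 10.19×111 + 2.70×237 + 7.00×73 = 1131.09 + 639.9 + 511 = 2281.99
Index = 2387.23 / 2281.99 × 100 = 104.6118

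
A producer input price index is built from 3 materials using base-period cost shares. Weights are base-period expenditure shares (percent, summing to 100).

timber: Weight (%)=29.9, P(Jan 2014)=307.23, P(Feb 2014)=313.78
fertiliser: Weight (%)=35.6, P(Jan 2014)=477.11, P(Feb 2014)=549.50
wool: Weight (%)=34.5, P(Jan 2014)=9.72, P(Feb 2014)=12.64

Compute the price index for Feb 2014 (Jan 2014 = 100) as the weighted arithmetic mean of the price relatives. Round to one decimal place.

timber: 29.9 × (313.78/307.23) = 29.9 × 1.021320 = 30.5375
fertiliser: 35.6 × (549.50/477.11) = 35.6 × 1.151726 = 41.0014
wool: 34.5 × (12.64/9.72) = 34.5 × 1.300412 = 44.8642
Index = Σ wᵢ·(p₁ᵢ/p₀ᵢ) = 30.5375 + 41.0014 + 44.8642 = 116.4031

116.4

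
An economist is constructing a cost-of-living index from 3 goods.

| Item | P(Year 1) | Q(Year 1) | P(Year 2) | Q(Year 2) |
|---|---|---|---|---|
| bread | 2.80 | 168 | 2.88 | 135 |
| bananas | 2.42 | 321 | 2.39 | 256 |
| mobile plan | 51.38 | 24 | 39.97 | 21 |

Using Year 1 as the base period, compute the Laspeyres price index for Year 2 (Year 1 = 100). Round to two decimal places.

Laspeyres price index uses base-period quantities as weights.
ΣP(Year 2)·Q(Year 1) = 2.88×168 + 2.39×321 + 39.97×24 = 483.84 + 767.19 + 959.28 = 2210.31
ΣP(Year 1)·Q(Year 1) = 2.80×168 + 2.42×321 + 51.38×24 = 470.4 + 776.82 + 1233.12 = 2480.34
Index = 2210.31 / 2480.34 × 100 = 89.1132

89.11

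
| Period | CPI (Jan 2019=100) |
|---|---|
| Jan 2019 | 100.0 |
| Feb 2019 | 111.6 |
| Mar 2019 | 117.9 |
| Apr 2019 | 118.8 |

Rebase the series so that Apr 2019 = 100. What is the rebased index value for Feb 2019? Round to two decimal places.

Rebased(Feb 2019) = 111.6 / 118.8 × 100 = 93.9394

93.94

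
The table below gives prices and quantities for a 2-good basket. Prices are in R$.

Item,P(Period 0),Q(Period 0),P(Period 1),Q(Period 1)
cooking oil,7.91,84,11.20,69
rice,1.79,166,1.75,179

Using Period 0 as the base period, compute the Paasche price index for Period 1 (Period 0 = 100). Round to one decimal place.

125.4

Paasche price index uses current-period quantities as weights.
ΣP(Period 1)·Q(Period 1) = 11.20×69 + 1.75×179 = 772.8 + 313.25 = 1086.05
ΣP(Period 0)·Q(Period 1) = 7.91×69 + 1.79×179 = 545.79 + 320.41 = 866.2
Index = 1086.05 / 866.2 × 100 = 125.3810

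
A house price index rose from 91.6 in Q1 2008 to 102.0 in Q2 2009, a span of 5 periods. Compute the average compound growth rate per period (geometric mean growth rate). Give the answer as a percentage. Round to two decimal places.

Growth factor = (102.0/91.6)^(1/5) = (1.113537)^(1/5) = 1.021741
Growth rate = 1.021741 − 1 = 0.021741 = 2.1741%

2.17%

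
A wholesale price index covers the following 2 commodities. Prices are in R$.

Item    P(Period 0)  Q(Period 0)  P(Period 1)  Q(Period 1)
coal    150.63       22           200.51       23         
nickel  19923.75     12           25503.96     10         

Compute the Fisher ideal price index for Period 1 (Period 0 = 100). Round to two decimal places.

Laspeyres component (base-period weights):
ΣP(Period 1)Q(Period 0) = 200.51×22 + 25503.96×12 = 4411.22 + 306047.52 = 310458.74
ΣP(Period 0)Q(Period 0) = 150.63×22 + 19923.75×12 = 3313.86 + 239085 = 242398.86
L = 310458.74 / 242398.86 × 100 = 128.0776
Paasche component (current-period weights):
ΣP(Period 1)Q(Period 1) = 200.51×23 + 25503.96×10 = 4611.73 + 255039.6 = 259651.33
ΣP(Period 0)Q(Period 1) = 150.63×23 + 19923.75×10 = 3464.49 + 199237.5 = 202701.99
P = 259651.33 / 202701.99 × 100 = 128.0951
Fisher = √(L × P) = √(128.0776 × 128.0951) = 128.0864

128.09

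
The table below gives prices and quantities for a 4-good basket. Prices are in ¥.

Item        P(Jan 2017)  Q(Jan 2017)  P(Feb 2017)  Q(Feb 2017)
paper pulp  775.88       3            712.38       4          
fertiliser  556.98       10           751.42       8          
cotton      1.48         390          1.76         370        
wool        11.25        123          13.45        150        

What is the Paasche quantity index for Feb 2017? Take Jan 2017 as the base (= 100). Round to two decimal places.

96.14

Paasche quantity index uses current-period prices as weights.
ΣP(Feb 2017)·Q(Feb 2017) = 712.38×4 + 751.42×8 + 1.76×370 + 13.45×150 = 2849.52 + 6011.36 + 651.2 + 2017.5 = 11529.58
ΣP(Feb 2017)·Q(Jan 2017) = 712.38×3 + 751.42×10 + 1.76×390 + 13.45×123 = 2137.14 + 7514.2 + 686.4 + 1654.35 = 11992.09
Index = 11529.58 / 11992.09 × 100 = 96.1432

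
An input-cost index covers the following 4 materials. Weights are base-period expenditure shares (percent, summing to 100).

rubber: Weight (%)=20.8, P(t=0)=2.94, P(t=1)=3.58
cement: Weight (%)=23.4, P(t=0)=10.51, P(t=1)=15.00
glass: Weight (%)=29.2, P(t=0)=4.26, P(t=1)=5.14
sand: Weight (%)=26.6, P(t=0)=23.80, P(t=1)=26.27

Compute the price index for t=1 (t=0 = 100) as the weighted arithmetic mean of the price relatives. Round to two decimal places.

rubber: 20.8 × (3.58/2.94) = 20.8 × 1.217687 = 25.3279
cement: 23.4 × (15.00/10.51) = 23.4 × 1.427212 = 33.3968
glass: 29.2 × (5.14/4.26) = 29.2 × 1.206573 = 35.2319
sand: 26.6 × (26.27/23.80) = 26.6 × 1.103782 = 29.3606
Index = Σ wᵢ·(p₁ᵢ/p₀ᵢ) = 25.3279 + 33.3968 + 35.2319 + 29.3606 = 123.3172

123.32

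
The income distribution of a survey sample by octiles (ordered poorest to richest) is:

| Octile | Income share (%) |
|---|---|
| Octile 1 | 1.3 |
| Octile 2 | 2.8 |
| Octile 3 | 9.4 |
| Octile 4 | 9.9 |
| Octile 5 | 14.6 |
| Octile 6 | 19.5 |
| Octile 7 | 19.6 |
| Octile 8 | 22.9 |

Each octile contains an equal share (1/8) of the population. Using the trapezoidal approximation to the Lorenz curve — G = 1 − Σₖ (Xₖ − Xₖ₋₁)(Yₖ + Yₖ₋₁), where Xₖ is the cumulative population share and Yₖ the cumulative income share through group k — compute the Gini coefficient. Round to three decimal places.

0.338

Cumulative income shares Yₖ: 0.0130, 0.0410, 0.1350, 0.2340, 0.3800, 0.5750, 0.7710, 1.0000
Σ (Xₖ−Xₖ₋₁)(Yₖ+Yₖ₋₁) = (1/8)(0.0130+0.0000) + (1/8)(0.0410+0.0130) + (1/8)(0.1350+0.0410) + (1/8)(0.2340+0.1350) + (1/8)(0.3800+0.2340) + (1/8)(0.5750+0.3800) + (1/8)(0.7710+0.5750) + (1/8)(1.0000+0.7710)
  = 0.0016 + 0.0067 + 0.0220 + 0.0461 + 0.0767 + 0.1194 + 0.1682 + 0.2214 = 0.6623
G = 1 − 0.6623 = 0.3377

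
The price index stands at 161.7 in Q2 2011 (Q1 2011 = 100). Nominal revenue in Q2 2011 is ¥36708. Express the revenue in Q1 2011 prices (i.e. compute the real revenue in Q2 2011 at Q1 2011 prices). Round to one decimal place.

Real = Nominal ÷ (Index/100) = 36708 ÷ (161.7/100)
     = 36708 ÷ 1.617 = 22701.2987

22701.3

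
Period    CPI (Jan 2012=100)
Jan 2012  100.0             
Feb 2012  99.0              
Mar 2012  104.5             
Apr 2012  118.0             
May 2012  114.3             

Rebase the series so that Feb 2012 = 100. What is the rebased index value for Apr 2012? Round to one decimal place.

119.2

Rebased(Apr 2012) = 118.0 / 99.0 × 100 = 119.1919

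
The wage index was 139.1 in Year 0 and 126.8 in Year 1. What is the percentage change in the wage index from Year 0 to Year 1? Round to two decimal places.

Change = (126.8 − 139.1) / 139.1 × 100
       = -12.3 / 139.1 × 100 = -8.8426%

-8.84%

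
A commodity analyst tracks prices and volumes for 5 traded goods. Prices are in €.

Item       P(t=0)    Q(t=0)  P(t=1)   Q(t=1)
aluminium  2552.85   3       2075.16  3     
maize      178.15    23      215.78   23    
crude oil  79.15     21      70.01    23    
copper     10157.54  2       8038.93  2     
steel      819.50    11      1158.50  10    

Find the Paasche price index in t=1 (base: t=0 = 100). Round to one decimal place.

96.1

Paasche price index uses current-period quantities as weights.
ΣP(t=1)·Q(t=1) = 2075.16×3 + 215.78×23 + 70.01×23 + 8038.93×2 + 1158.50×10 = 6225.48 + 4962.94 + 1610.23 + 16077.86 + 11585 = 40461.51
ΣP(t=0)·Q(t=1) = 2552.85×3 + 178.15×23 + 79.15×23 + 10157.54×2 + 819.50×10 = 7658.55 + 4097.45 + 1820.45 + 20315.08 + 8195 = 42086.53
Index = 40461.51 / 42086.53 × 100 = 96.1389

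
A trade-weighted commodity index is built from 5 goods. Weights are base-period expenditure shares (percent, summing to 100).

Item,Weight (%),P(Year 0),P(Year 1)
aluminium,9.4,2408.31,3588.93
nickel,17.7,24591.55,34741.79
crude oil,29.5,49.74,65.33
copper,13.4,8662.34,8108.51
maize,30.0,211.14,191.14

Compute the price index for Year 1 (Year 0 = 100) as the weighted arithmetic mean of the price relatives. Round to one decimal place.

aluminium: 9.4 × (3588.93/2408.31) = 9.4 × 1.490228 = 14.0081
nickel: 17.7 × (34741.79/24591.55) = 17.7 × 1.412753 = 25.0057
crude oil: 29.5 × (65.33/49.74) = 29.5 × 1.313430 = 38.7462
copper: 13.4 × (8108.51/8662.34) = 13.4 × 0.936065 = 12.5433
maize: 30.0 × (191.14/211.14) = 30.0 × 0.905276 = 27.1583
Index = Σ wᵢ·(p₁ᵢ/p₀ᵢ) = 14.0081 + 25.0057 + 38.7462 + 12.5433 + 27.1583 = 117.4616

117.5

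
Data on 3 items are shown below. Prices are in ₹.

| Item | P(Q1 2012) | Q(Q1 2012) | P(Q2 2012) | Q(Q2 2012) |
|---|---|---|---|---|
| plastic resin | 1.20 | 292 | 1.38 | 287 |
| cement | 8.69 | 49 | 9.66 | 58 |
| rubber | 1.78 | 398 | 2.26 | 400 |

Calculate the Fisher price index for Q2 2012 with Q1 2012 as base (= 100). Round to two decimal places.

Laspeyres component (base-period weights):
ΣP(Q2 2012)Q(Q1 2012) = 1.38×292 + 9.66×49 + 2.26×398 = 402.96 + 473.34 + 899.48 = 1775.78
ΣP(Q1 2012)Q(Q1 2012) = 1.20×292 + 8.69×49 + 1.78×398 = 350.4 + 425.81 + 708.44 = 1484.65
L = 1775.78 / 1484.65 × 100 = 119.6093
Paasche component (current-period weights):
ΣP(Q2 2012)Q(Q2 2012) = 1.38×287 + 9.66×58 + 2.26×400 = 396.06 + 560.28 + 904 = 1860.34
ΣP(Q1 2012)Q(Q2 2012) = 1.20×287 + 8.69×58 + 1.78×400 = 344.4 + 504.02 + 712 = 1560.42
P = 1860.34 / 1560.42 × 100 = 119.2205
Fisher = √(L × P) = √(119.6093 × 119.2205) = 119.4147

119.41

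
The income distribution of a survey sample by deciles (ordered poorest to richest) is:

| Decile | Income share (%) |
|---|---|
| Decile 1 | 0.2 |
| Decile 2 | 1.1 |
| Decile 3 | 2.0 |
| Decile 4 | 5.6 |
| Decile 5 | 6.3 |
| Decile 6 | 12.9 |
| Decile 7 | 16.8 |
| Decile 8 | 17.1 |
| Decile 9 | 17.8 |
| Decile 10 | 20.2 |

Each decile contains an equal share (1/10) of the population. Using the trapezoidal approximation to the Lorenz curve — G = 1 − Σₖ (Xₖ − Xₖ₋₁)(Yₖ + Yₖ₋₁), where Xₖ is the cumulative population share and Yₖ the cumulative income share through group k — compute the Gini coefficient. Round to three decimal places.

0.413

Cumulative income shares Yₖ: 0.0020, 0.0130, 0.0330, 0.0890, 0.1520, 0.2810, 0.4490, 0.6200, 0.7980, 1.0000
Σ (Xₖ−Xₖ₋₁)(Yₖ+Yₖ₋₁) = (1/10)(0.0020+0.0000) + (1/10)(0.0130+0.0020) + (1/10)(0.0330+0.0130) + (1/10)(0.0890+0.0330) + (1/10)(0.1520+0.0890) + (1/10)(0.2810+0.1520) + (1/10)(0.4490+0.2810) + (1/10)(0.6200+0.4490) + (1/10)(0.7980+0.6200) + (1/10)(1.0000+0.7980)
  = 0.0002 + 0.0015 + 0.0046 + 0.0122 + 0.0241 + 0.0433 + 0.0730 + 0.1069 + 0.1418 + 0.1798 = 0.5874
G = 1 − 0.5874 = 0.4126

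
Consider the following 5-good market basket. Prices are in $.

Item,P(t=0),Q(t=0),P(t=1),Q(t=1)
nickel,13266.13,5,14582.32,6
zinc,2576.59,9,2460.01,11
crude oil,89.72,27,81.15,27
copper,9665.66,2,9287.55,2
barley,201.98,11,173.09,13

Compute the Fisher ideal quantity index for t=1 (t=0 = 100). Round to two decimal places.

Laspeyres component (base-period weights):
ΣP(t=0)Q(t=1) = 13266.13×6 + 2576.59×11 + 89.72×27 + 9665.66×2 + 201.98×13 = 79596.78 + 28342.49 + 2422.44 + 19331.32 + 2625.74 = 132318.77
ΣP(t=0)Q(t=0) = 13266.13×5 + 2576.59×9 + 89.72×27 + 9665.66×2 + 201.98×11 = 66330.65 + 23189.31 + 2422.44 + 19331.32 + 2221.78 = 113495.5
L = 132318.77 / 113495.5 × 100 = 116.5850
Paasche component (current-period weights):
ΣP(t=1)Q(t=1) = 14582.32×6 + 2460.01×11 + 81.15×27 + 9287.55×2 + 173.09×13 = 87493.92 + 27060.11 + 2191.05 + 18575.1 + 2250.17 = 137570.35
ΣP(t=1)Q(t=0) = 14582.32×5 + 2460.01×9 + 81.15×27 + 9287.55×2 + 173.09×11 = 72911.6 + 22140.09 + 2191.05 + 18575.1 + 1903.99 = 117721.83
P = 137570.35 / 117721.83 × 100 = 116.8605
Fisher = √(L × P) = √(116.5850 × 116.8605) = 116.7227

116.72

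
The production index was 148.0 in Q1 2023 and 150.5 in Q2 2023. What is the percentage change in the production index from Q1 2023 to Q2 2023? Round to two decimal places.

Change = (150.5 − 148.0) / 148.0 × 100
       = 2.5 / 148.0 × 100 = 1.6892%

1.69%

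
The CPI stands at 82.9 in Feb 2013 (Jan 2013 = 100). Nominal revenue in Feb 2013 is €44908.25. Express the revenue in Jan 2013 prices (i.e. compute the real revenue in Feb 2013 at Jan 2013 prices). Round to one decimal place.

Real = Nominal ÷ (Index/100) = 44908.25 ÷ (82.9/100)
     = 44908.25 ÷ 0.829 = 54171.5923

54171.6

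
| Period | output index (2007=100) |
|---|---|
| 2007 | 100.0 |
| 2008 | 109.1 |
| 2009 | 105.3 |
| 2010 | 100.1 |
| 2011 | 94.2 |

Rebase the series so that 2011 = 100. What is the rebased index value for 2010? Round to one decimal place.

Rebased(2010) = 100.1 / 94.2 × 100 = 106.2633

106.3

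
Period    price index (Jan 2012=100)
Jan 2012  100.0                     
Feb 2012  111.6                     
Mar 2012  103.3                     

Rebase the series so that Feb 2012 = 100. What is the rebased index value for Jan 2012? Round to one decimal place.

89.6

Rebased(Jan 2012) = 100.0 / 111.6 × 100 = 89.6057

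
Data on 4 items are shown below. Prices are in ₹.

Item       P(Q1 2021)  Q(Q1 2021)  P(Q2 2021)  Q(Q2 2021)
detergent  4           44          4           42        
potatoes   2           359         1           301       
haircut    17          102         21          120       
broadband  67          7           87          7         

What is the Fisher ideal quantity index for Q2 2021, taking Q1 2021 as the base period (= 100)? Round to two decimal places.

107.67

Laspeyres component (base-period weights):
ΣP(Q1 2021)Q(Q2 2021) = 4×42 + 2×301 + 17×120 + 67×7 = 168 + 602 + 2040 + 469 = 3279
ΣP(Q1 2021)Q(Q1 2021) = 4×44 + 2×359 + 17×102 + 67×7 = 176 + 718 + 1734 + 469 = 3097
L = 3279 / 3097 × 100 = 105.8767
Paasche component (current-period weights):
ΣP(Q2 2021)Q(Q2 2021) = 4×42 + 1×301 + 21×120 + 87×7 = 168 + 301 + 2520 + 609 = 3598
ΣP(Q2 2021)Q(Q1 2021) = 4×44 + 1×359 + 21×102 + 87×7 = 176 + 359 + 2142 + 609 = 3286
P = 3598 / 3286 × 100 = 109.4948
Fisher = √(L × P) = √(105.8767 × 109.4948) = 107.6705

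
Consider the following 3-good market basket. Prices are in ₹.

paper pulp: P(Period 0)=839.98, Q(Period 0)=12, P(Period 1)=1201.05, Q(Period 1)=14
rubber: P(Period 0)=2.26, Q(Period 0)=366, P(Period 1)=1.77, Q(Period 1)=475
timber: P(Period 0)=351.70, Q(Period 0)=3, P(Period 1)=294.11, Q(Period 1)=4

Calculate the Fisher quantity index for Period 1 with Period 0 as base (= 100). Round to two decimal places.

118.58

Laspeyres component (base-period weights):
ΣP(Period 0)Q(Period 1) = 839.98×14 + 2.26×475 + 351.70×4 = 11759.72 + 1073.5 + 1406.8 = 14240.02
ΣP(Period 0)Q(Period 0) = 839.98×12 + 2.26×366 + 351.70×3 = 10079.76 + 827.16 + 1055.1 = 11962.02
L = 14240.02 / 11962.02 × 100 = 119.0436
Paasche component (current-period weights):
ΣP(Period 1)Q(Period 1) = 1201.05×14 + 1.77×475 + 294.11×4 = 16814.7 + 840.75 + 1176.44 = 18831.89
ΣP(Period 1)Q(Period 0) = 1201.05×12 + 1.77×366 + 294.11×3 = 14412.6 + 647.82 + 882.33 = 15942.75
P = 18831.89 / 15942.75 × 100 = 118.1220
Fisher = √(L × P) = √(119.0436 × 118.1220) = 118.5819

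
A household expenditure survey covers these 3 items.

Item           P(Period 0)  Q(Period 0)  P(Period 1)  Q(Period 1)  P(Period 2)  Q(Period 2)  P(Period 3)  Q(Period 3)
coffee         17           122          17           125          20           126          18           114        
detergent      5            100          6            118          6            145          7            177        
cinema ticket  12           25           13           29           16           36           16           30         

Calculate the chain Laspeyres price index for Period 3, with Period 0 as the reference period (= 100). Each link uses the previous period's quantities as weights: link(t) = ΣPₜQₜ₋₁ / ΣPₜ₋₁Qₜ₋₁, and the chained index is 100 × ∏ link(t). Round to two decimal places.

116.15

Link Period 0→Period 1:
ΣP(Period 1)Q(Period 0) = 17×122 + 6×100 + 13×25 = 2074 + 600 + 325 = 2999
ΣP(Period 0)Q(Period 0) = 17×122 + 5×100 + 12×25 = 2074 + 500 + 300 = 2874
link = 2999/2874 = 1.043493
Link Period 1→Period 2:
ΣP(Period 2)Q(Period 1) = 20×125 + 6×118 + 16×29 = 2500 + 708 + 464 = 3672
ΣP(Period 1)Q(Period 1) = 17×125 + 6×118 + 13×29 = 2125 + 708 + 377 = 3210
link = 3672/3210 = 1.143925
Link Period 2→Period 3:
ΣP(Period 3)Q(Period 2) = 18×126 + 7×145 + 16×36 = 2268 + 1015 + 576 = 3859
ΣP(Period 2)Q(Period 2) = 20×126 + 6×145 + 16×36 = 2520 + 870 + 576 = 3966
link = 3859/3966 = 0.973021
Chained index = 100 × 1.043493 × 1.143925 × 0.973021 = 116.1474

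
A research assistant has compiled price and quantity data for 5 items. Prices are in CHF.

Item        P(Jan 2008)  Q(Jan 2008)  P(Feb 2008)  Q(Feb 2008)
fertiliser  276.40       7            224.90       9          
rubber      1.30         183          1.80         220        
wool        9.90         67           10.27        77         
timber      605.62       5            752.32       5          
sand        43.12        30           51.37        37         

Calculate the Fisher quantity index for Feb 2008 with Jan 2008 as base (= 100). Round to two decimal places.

113.19

Laspeyres component (base-period weights):
ΣP(Jan 2008)Q(Feb 2008) = 276.40×9 + 1.30×220 + 9.90×77 + 605.62×5 + 43.12×37 = 2487.6 + 286 + 762.3 + 3028.1 + 1595.44 = 8159.44
ΣP(Jan 2008)Q(Jan 2008) = 276.40×7 + 1.30×183 + 9.90×67 + 605.62×5 + 43.12×30 = 1934.8 + 237.9 + 663.3 + 3028.1 + 1293.6 = 7157.7
L = 8159.44 / 7157.7 × 100 = 113.9953
Paasche component (current-period weights):
ΣP(Feb 2008)Q(Feb 2008) = 224.90×9 + 1.80×220 + 10.27×77 + 752.32×5 + 51.37×37 = 2024.1 + 396 + 790.79 + 3761.6 + 1900.69 = 8873.18
ΣP(Feb 2008)Q(Jan 2008) = 224.90×7 + 1.80×183 + 10.27×67 + 752.32×5 + 51.37×30 = 1574.3 + 329.4 + 688.09 + 3761.6 + 1541.1 = 7894.49
P = 8873.18 / 7894.49 × 100 = 112.3971
Fisher = √(L × P) = √(113.9953 × 112.3971) = 113.1934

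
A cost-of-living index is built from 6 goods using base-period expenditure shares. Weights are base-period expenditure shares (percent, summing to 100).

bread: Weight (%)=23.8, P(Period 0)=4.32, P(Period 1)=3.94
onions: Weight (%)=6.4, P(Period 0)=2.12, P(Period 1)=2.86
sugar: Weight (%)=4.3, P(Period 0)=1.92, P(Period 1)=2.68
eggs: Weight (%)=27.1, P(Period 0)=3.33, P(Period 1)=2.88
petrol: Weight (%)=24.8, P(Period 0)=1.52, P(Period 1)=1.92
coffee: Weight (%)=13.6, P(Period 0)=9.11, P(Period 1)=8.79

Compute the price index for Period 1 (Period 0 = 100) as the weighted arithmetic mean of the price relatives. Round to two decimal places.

bread: 23.8 × (3.94/4.32) = 23.8 × 0.912037 = 21.7065
onions: 6.4 × (2.86/2.12) = 6.4 × 1.349057 = 8.6340
sugar: 4.3 × (2.68/1.92) = 4.3 × 1.395833 = 6.0021
eggs: 27.1 × (2.88/3.33) = 27.1 × 0.864865 = 23.4378
petrol: 24.8 × (1.92/1.52) = 24.8 × 1.263158 = 31.3263
coffee: 13.6 × (8.79/9.11) = 13.6 × 0.964874 = 13.1223
Index = Σ wᵢ·(p₁ᵢ/p₀ᵢ) = 21.7065 + 8.6340 + 6.0021 + 23.4378 + 31.3263 + 13.1223 = 104.2290

104.23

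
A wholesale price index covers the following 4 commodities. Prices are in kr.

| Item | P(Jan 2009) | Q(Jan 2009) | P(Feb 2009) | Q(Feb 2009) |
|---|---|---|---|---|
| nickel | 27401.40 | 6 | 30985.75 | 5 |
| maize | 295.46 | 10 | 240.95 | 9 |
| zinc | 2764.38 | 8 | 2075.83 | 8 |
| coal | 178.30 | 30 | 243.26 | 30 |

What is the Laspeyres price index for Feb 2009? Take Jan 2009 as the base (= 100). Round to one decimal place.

108.9

Laspeyres price index uses base-period quantities as weights.
ΣP(Feb 2009)·Q(Jan 2009) = 30985.75×6 + 240.95×10 + 2075.83×8 + 243.26×30 = 185914.5 + 2409.5 + 16606.64 + 7297.8 = 212228.44
ΣP(Jan 2009)·Q(Jan 2009) = 27401.40×6 + 295.46×10 + 2764.38×8 + 178.30×30 = 164408.4 + 2954.6 + 22115.04 + 5349 = 194827.04
Index = 212228.44 / 194827.04 × 100 = 108.9317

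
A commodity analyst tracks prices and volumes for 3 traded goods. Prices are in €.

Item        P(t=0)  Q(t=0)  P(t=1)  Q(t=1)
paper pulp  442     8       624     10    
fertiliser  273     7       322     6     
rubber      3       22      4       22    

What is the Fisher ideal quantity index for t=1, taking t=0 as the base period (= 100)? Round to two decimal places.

111.85

Laspeyres component (base-period weights):
ΣP(t=0)Q(t=1) = 442×10 + 273×6 + 3×22 = 4420 + 1638 + 66 = 6124
ΣP(t=0)Q(t=0) = 442×8 + 273×7 + 3×22 = 3536 + 1911 + 66 = 5513
L = 6124 / 5513 × 100 = 111.0829
Paasche component (current-period weights):
ΣP(t=1)Q(t=1) = 624×10 + 322×6 + 4×22 = 6240 + 1932 + 88 = 8260
ΣP(t=1)Q(t=0) = 624×8 + 322×7 + 4×22 = 4992 + 2254 + 88 = 7334
P = 8260 / 7334 × 100 = 112.6261
Fisher = √(L × P) = √(111.0829 × 112.6261) = 111.8518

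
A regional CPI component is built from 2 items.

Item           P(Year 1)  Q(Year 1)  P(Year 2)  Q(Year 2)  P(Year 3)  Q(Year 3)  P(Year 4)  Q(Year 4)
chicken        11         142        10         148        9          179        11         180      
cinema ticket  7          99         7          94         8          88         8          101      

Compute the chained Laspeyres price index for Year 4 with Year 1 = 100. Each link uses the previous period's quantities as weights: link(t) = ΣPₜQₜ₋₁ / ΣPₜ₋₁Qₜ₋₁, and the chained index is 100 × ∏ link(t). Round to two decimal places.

Link Year 1→Year 2:
ΣP(Year 2)Q(Year 1) = 10×142 + 7×99 = 1420 + 693 = 2113
ΣP(Year 1)Q(Year 1) = 11×142 + 7×99 = 1562 + 693 = 2255
link = 2113/2255 = 0.937029
Link Year 2→Year 3:
ΣP(Year 3)Q(Year 2) = 9×148 + 8×94 = 1332 + 752 = 2084
ΣP(Year 2)Q(Year 2) = 10×148 + 7×94 = 1480 + 658 = 2138
link = 2084/2138 = 0.974743
Link Year 3→Year 4:
ΣP(Year 4)Q(Year 3) = 11×179 + 8×88 = 1969 + 704 = 2673
ΣP(Year 3)Q(Year 3) = 9×179 + 8×88 = 1611 + 704 = 2315
link = 2673/2315 = 1.154644
Chained index = 100 × 0.937029 × 0.974743 × 1.154644 = 105.4608

105.46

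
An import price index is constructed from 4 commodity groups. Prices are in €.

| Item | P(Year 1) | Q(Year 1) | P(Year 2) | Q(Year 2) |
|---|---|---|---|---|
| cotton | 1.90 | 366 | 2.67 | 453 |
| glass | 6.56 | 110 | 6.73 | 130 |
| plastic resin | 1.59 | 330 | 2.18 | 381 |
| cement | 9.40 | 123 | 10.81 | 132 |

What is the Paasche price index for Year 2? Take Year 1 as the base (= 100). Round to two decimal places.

121.96

Paasche price index uses current-period quantities as weights.
ΣP(Year 2)·Q(Year 2) = 2.67×453 + 6.73×130 + 2.18×381 + 10.81×132 = 1209.51 + 874.9 + 830.58 + 1426.92 = 4341.91
ΣP(Year 1)·Q(Year 2) = 1.90×453 + 6.56×130 + 1.59×381 + 9.40×132 = 860.7 + 852.8 + 605.79 + 1240.8 = 3560.09
Index = 4341.91 / 3560.09 × 100 = 121.9607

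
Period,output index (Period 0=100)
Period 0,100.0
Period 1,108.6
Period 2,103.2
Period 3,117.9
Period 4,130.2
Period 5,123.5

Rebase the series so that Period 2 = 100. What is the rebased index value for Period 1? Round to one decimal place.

Rebased(Period 1) = 108.6 / 103.2 × 100 = 105.2326

105.2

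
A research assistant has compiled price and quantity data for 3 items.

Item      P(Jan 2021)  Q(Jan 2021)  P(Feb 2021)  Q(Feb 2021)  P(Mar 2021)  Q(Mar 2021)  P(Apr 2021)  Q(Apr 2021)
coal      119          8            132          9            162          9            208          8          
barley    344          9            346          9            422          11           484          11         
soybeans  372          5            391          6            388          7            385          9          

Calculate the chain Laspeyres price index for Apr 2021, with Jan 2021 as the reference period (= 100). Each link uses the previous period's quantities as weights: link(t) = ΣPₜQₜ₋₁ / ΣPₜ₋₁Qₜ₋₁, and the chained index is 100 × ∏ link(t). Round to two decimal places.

132.69

Link Jan 2021→Feb 2021:
ΣP(Feb 2021)Q(Jan 2021) = 132×8 + 346×9 + 391×5 = 1056 + 3114 + 1955 = 6125
ΣP(Jan 2021)Q(Jan 2021) = 119×8 + 344×9 + 372×5 = 952 + 3096 + 1860 = 5908
link = 6125/5908 = 1.036730
Link Feb 2021→Mar 2021:
ΣP(Mar 2021)Q(Feb 2021) = 162×9 + 422×9 + 388×6 = 1458 + 3798 + 2328 = 7584
ΣP(Feb 2021)Q(Feb 2021) = 132×9 + 346×9 + 391×6 = 1188 + 3114 + 2346 = 6648
link = 7584/6648 = 1.140794
Link Mar 2021→Apr 2021:
ΣP(Apr 2021)Q(Mar 2021) = 208×9 + 484×11 + 385×7 = 1872 + 5324 + 2695 = 9891
ΣP(Mar 2021)Q(Mar 2021) = 162×9 + 422×11 + 388×7 = 1458 + 4642 + 2716 = 8816
link = 9891/8816 = 1.121937
Chained index = 100 × 1.036730 × 1.140794 × 1.121937 = 132.6910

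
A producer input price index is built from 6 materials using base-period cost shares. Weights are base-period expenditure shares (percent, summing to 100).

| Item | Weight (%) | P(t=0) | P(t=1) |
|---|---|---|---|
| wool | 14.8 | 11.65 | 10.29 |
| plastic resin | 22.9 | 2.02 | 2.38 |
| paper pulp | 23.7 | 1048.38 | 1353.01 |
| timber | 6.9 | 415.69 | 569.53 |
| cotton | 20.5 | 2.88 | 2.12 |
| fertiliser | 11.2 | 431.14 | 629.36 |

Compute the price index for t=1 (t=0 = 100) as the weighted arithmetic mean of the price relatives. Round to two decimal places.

111.53

wool: 14.8 × (10.29/11.65) = 14.8 × 0.883262 = 13.0723
plastic resin: 22.9 × (2.38/2.02) = 22.9 × 1.178218 = 26.9812
paper pulp: 23.7 × (1353.01/1048.38) = 23.7 × 1.290572 = 30.5866
timber: 6.9 × (569.53/415.69) = 6.9 × 1.370083 = 9.4536
cotton: 20.5 × (2.12/2.88) = 20.5 × 0.736111 = 15.0903
fertiliser: 11.2 × (629.36/431.14) = 11.2 × 1.459758 = 16.3493
Index = Σ wᵢ·(p₁ᵢ/p₀ᵢ) = 13.0723 + 26.9812 + 30.5866 + 9.4536 + 15.0903 + 16.3493 = 111.5332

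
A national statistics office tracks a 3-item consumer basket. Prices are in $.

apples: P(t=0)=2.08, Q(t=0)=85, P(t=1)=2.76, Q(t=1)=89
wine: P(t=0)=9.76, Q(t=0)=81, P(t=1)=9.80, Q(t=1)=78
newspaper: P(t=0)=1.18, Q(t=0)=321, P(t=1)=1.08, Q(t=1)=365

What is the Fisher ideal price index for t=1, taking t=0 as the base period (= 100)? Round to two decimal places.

Laspeyres component (base-period weights):
ΣP(t=1)Q(t=0) = 2.76×85 + 9.80×81 + 1.08×321 = 234.6 + 793.8 + 346.68 = 1375.08
ΣP(t=0)Q(t=0) = 2.08×85 + 9.76×81 + 1.18×321 = 176.8 + 790.56 + 378.78 = 1346.14
L = 1375.08 / 1346.14 × 100 = 102.1499
Paasche component (current-period weights):
ΣP(t=1)Q(t=1) = 2.76×89 + 9.80×78 + 1.08×365 = 245.64 + 764.4 + 394.2 = 1404.24
ΣP(t=0)Q(t=1) = 2.08×89 + 9.76×78 + 1.18×365 = 185.12 + 761.28 + 430.7 = 1377.1
P = 1404.24 / 1377.1 × 100 = 101.9708
Fisher = √(L × P) = √(102.1499 × 101.9708) = 102.0603

102.06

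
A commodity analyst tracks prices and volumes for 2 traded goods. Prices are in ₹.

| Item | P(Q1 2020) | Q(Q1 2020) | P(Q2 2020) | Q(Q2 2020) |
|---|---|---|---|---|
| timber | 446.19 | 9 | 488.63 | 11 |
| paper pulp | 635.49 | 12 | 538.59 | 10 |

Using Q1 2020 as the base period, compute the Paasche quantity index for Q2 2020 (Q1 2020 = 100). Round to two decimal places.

Paasche quantity index uses current-period prices as weights.
ΣP(Q2 2020)·Q(Q2 2020) = 488.63×11 + 538.59×10 = 5374.93 + 5385.9 = 10760.83
ΣP(Q2 2020)·Q(Q1 2020) = 488.63×9 + 538.59×12 = 4397.67 + 6463.08 = 10860.75
Index = 10760.83 / 10860.75 × 100 = 99.0800

99.08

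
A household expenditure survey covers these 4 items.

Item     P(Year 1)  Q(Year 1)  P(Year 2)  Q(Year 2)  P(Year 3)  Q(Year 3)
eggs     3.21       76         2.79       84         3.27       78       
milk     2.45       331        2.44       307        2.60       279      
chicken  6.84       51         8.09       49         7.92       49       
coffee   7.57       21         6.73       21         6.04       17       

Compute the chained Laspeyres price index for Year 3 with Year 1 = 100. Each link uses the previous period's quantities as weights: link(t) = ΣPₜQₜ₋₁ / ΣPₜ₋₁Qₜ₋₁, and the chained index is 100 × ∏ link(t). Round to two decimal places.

Link Year 1→Year 2:
ΣP(Year 2)Q(Year 1) = 2.79×76 + 2.44×331 + 8.09×51 + 6.73×21 = 212.04 + 807.64 + 412.59 + 141.33 = 1573.6
ΣP(Year 1)Q(Year 1) = 3.21×76 + 2.45×331 + 6.84×51 + 7.57×21 = 243.96 + 810.95 + 348.84 + 158.97 = 1562.72
link = 1573.6/1562.72 = 1.006962
Link Year 2→Year 3:
ΣP(Year 3)Q(Year 2) = 3.27×84 + 2.60×307 + 7.92×49 + 6.04×21 = 274.68 + 798.2 + 388.08 + 126.84 = 1587.8
ΣP(Year 2)Q(Year 2) = 2.79×84 + 2.44×307 + 8.09×49 + 6.73×21 = 234.36 + 749.08 + 396.41 + 141.33 = 1521.18
link = 1587.8/1521.18 = 1.043795
Chained index = 100 × 1.006962 × 1.043795 = 105.1062

105.11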